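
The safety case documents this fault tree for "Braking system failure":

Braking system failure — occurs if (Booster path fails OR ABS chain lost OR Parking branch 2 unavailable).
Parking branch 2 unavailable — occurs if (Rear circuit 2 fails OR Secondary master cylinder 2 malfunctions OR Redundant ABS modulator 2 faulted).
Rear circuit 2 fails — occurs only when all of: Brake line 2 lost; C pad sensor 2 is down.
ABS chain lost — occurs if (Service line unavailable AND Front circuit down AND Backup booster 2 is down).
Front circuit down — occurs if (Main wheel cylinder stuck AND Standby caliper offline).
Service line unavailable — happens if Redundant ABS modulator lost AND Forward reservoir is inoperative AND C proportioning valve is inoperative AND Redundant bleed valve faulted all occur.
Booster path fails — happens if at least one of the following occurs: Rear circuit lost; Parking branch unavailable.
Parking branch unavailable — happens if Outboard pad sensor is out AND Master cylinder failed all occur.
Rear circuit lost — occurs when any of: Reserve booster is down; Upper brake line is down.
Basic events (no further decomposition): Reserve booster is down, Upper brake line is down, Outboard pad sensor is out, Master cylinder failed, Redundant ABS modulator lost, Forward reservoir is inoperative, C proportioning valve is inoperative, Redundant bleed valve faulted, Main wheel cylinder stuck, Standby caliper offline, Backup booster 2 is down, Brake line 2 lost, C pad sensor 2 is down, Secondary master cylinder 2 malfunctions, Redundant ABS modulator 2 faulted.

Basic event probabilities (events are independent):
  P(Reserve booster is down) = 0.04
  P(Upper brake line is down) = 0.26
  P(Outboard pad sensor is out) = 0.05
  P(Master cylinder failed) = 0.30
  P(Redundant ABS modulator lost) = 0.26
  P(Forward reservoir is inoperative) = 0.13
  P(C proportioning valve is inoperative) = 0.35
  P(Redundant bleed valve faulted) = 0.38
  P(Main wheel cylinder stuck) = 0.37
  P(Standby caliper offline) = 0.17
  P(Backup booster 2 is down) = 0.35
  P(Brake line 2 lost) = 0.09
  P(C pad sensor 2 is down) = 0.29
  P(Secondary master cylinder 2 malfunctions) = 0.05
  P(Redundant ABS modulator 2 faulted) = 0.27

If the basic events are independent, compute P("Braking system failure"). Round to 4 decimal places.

P(Rear circuit lost) [OR] = 1 − (1−0.04) × (1−0.26) = 0.289600
P(Parking branch unavailable) [AND] = 0.05 × 0.30 = 0.015000
P(Booster path fails) [OR] = 1 − (1−0.289600) × (1−0.015000) = 0.300256
P(Service line unavailable) [AND] = 0.26 × 0.13 × 0.35 × 0.38 = 0.004495
P(Front circuit down) [AND] = 0.37 × 0.17 = 0.062900
P(ABS chain lost) [AND] = 0.004495 × 0.062900 × 0.35 = 0.000099
P(Rear circuit 2 fails) [AND] = 0.09 × 0.29 = 0.026100
P(Parking branch 2 unavailable) [OR] = 1 − (1−0.026100) × (1−0.05) × (1−0.27) = 0.324600
P(Braking system failure) [OR] = 1 − (1−0.300256) × (1−0.000099) × (1−0.324600) = 0.527440
Rounded to 4 decimal places: P(Braking system failure) ≈ 0.5274.

0.5274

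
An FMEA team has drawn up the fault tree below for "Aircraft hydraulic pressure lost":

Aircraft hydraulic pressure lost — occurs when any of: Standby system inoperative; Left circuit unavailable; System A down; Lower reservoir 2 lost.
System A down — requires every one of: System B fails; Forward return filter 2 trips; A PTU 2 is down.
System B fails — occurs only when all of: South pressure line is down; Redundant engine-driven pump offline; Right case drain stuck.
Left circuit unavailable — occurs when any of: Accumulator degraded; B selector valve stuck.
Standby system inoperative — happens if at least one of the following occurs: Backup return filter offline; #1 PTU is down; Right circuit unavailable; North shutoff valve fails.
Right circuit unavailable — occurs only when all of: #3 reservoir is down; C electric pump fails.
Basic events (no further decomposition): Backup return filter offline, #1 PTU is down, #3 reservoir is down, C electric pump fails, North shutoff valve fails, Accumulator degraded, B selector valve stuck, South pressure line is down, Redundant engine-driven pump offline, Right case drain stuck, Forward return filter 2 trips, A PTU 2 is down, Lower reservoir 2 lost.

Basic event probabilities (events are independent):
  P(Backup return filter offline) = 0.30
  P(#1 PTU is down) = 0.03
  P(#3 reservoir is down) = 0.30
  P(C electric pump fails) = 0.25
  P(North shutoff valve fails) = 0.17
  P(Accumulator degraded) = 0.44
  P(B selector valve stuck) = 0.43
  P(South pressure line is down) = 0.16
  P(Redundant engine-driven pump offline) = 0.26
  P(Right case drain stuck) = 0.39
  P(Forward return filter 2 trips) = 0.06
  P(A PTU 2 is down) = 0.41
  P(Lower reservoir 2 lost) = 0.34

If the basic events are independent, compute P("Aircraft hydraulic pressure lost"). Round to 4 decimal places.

0.8902

P(Right circuit unavailable) [AND] = 0.30 × 0.25 = 0.075000
P(Standby system inoperative) [OR] = 1 − (1−0.30) × (1−0.03) × (1−0.075000) × (1−0.17) = 0.478698
P(Left circuit unavailable) [OR] = 1 − (1−0.44) × (1−0.43) = 0.680800
P(System B fails) [AND] = 0.16 × 0.26 × 0.39 = 0.016224
P(System A down) [AND] = 0.016224 × 0.06 × 0.41 = 0.000399
P(Aircraft hydraulic pressure lost) [OR] = 1 − (1−0.478698) × (1−0.680800) × (1−0.000399) × (1−0.34) = 0.890220
Rounded to 4 decimal places: P(Aircraft hydraulic pressure lost) ≈ 0.8902.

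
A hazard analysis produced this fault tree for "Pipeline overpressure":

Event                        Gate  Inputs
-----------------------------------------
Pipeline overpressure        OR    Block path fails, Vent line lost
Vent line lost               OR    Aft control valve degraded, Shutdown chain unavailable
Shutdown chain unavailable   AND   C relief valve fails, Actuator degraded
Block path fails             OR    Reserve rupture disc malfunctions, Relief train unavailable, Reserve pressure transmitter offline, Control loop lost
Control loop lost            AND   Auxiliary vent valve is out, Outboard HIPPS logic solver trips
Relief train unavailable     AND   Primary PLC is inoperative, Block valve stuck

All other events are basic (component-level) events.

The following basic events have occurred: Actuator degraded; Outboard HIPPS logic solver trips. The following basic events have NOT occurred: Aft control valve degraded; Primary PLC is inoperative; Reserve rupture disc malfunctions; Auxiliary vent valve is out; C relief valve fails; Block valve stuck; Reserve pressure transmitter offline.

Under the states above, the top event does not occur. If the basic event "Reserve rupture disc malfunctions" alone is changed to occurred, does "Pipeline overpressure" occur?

Counterfactual: set "Reserve rupture disc malfunctions" to occurred.
Relief train unavailable [AND]: Primary PLC is inoperative=not, Block valve stuck=not → not all inputs occur → does not occur.
Control loop lost [AND]: Auxiliary vent valve is out=not, Outboard HIPPS logic solver trips=occurs → not all inputs occur → does not occur.
Block path fails [OR]: Reserve rupture disc malfunctions=occurs, Relief train unavailable=not, Reserve pressure transmitter offline=not, Control loop lost=not → at least one input occurs → occurs.
Shutdown chain unavailable [AND]: C relief valve fails=not, Actuator degraded=occurs → not all inputs occur → does not occur.
Vent line lost [OR]: Aft control valve degraded=not, Shutdown chain unavailable=not → no input occurs → does not occur.
Pipeline overpressure [OR]: Block path fails=occurs, Vent line lost=not → at least one input occurs → occurs.

Yes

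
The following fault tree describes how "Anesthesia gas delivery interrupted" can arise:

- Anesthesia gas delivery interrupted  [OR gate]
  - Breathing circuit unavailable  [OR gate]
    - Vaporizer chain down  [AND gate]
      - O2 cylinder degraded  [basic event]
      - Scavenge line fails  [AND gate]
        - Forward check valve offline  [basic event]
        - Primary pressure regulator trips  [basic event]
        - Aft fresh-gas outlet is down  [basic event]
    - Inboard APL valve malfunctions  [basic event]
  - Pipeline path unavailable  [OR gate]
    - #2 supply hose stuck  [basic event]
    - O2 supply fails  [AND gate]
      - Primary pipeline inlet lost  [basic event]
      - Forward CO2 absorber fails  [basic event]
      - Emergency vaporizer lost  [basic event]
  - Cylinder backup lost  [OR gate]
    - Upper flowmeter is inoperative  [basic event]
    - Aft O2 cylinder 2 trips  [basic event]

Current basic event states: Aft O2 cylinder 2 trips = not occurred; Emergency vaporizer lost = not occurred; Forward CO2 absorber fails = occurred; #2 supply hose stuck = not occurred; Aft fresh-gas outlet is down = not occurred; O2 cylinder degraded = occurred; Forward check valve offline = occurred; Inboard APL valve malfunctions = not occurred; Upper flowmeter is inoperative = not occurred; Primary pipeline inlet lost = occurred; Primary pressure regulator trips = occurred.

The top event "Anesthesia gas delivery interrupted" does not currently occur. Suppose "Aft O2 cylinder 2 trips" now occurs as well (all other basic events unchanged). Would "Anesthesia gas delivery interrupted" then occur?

Yes

Counterfactual: set "Aft O2 cylinder 2 trips" to occurred.
Scavenge line fails [AND]: Forward check valve offline=occurs, Primary pressure regulator trips=occurs, Aft fresh-gas outlet is down=not → not all inputs occur → does not occur.
Vaporizer chain down [AND]: O2 cylinder degraded=occurs, Scavenge line fails=not → not all inputs occur → does not occur.
Breathing circuit unavailable [OR]: Vaporizer chain down=not, Inboard APL valve malfunctions=not → no input occurs → does not occur.
O2 supply fails [AND]: Primary pipeline inlet lost=occurs, Forward CO2 absorber fails=occurs, Emergency vaporizer lost=not → not all inputs occur → does not occur.
Pipeline path unavailable [OR]: #2 supply hose stuck=not, O2 supply fails=not → no input occurs → does not occur.
Cylinder backup lost [OR]: Upper flowmeter is inoperative=not, Aft O2 cylinder 2 trips=occurs → at least one input occurs → occurs.
Anesthesia gas delivery interrupted [OR]: Breathing circuit unavailable=not, Pipeline path unavailable=not, Cylinder backup lost=occurs → at least one input occurs → occurs.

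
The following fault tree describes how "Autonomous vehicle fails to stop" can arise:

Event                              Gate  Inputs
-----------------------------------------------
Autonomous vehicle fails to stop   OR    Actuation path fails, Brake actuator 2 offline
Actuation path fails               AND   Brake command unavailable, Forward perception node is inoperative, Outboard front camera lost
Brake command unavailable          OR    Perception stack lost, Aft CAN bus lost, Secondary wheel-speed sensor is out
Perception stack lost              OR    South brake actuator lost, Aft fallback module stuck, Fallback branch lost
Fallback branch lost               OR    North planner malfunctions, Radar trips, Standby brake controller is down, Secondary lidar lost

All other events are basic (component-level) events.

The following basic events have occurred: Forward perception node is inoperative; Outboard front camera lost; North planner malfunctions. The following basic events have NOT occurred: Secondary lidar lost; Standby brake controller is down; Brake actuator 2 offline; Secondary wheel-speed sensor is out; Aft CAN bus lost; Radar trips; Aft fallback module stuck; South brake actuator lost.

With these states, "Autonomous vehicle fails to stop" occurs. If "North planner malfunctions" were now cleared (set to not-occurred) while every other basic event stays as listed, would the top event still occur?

No

Counterfactual: set "North planner malfunctions" to not occurred.
Fallback branch lost [OR]: North planner malfunctions=not, Radar trips=not, Standby brake controller is down=not, Secondary lidar lost=not → no input occurs → does not occur.
Perception stack lost [OR]: South brake actuator lost=not, Aft fallback module stuck=not, Fallback branch lost=not → no input occurs → does not occur.
Brake command unavailable [OR]: Perception stack lost=not, Aft CAN bus lost=not, Secondary wheel-speed sensor is out=not → no input occurs → does not occur.
Actuation path fails [AND]: Brake command unavailable=not, Forward perception node is inoperative=occurs, Outboard front camera lost=occurs → not all inputs occur → does not occur.
Autonomous vehicle fails to stop [OR]: Actuation path fails=not, Brake actuator 2 offline=not → no input occurs → does not occur.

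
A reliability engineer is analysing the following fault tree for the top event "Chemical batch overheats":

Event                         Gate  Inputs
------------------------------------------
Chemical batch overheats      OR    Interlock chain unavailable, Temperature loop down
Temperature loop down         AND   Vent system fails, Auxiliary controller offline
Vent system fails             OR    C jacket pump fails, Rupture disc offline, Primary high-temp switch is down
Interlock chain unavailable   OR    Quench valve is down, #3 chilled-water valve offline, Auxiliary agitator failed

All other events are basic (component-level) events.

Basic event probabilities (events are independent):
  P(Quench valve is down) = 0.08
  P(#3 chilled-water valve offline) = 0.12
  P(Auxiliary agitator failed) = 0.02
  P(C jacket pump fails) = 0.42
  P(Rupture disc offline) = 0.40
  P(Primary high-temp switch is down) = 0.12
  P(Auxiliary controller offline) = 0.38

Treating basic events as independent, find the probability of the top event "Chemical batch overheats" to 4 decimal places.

P(Interlock chain unavailable) [OR] = 1 − (1−0.08) × (1−0.12) × (1−0.02) = 0.206592
P(Vent system fails) [OR] = 1 − (1−0.42) × (1−0.40) × (1−0.12) = 0.693760
P(Temperature loop down) [AND] = 0.693760 × 0.38 = 0.263629
P(Chemical batch overheats) [OR] = 1 − (1−0.206592) × (1−0.263629) = 0.415757
Rounded to 4 decimal places: P(Chemical batch overheats) ≈ 0.4158.

0.4158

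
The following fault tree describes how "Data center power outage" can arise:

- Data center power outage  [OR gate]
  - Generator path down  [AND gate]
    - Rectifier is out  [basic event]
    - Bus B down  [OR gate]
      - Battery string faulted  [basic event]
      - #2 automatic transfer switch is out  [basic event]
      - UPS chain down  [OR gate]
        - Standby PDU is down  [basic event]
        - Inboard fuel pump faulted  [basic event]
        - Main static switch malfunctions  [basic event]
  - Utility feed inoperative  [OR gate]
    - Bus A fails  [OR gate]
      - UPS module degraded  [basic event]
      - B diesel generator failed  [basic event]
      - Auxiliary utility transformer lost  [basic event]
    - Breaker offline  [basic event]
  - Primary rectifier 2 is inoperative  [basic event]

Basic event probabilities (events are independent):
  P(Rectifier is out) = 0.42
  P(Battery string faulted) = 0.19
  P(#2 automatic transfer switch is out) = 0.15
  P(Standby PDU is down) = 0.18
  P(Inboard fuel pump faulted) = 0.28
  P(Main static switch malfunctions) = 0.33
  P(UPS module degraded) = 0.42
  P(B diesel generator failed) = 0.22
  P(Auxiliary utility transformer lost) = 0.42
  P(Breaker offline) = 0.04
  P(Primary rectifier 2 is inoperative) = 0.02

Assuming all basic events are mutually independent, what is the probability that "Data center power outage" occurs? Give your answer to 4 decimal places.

0.8286

P(UPS chain down) [OR] = 1 − (1−0.18) × (1−0.28) × (1−0.33) = 0.604432
P(Bus B down) [OR] = 1 − (1−0.19) × (1−0.15) × (1−0.604432) = 0.727651
P(Generator path down) [AND] = 0.42 × 0.727651 = 0.305613
P(Bus A fails) [OR] = 1 − (1−0.42) × (1−0.22) × (1−0.42) = 0.737608
P(Utility feed inoperative) [OR] = 1 − (1−0.737608) × (1−0.04) = 0.748104
P(Data center power outage) [OR] = 1 − (1−0.305613) × (1−0.748104) × (1−0.02) = 0.828585
Rounded to 4 decimal places: P(Data center power outage) ≈ 0.8286.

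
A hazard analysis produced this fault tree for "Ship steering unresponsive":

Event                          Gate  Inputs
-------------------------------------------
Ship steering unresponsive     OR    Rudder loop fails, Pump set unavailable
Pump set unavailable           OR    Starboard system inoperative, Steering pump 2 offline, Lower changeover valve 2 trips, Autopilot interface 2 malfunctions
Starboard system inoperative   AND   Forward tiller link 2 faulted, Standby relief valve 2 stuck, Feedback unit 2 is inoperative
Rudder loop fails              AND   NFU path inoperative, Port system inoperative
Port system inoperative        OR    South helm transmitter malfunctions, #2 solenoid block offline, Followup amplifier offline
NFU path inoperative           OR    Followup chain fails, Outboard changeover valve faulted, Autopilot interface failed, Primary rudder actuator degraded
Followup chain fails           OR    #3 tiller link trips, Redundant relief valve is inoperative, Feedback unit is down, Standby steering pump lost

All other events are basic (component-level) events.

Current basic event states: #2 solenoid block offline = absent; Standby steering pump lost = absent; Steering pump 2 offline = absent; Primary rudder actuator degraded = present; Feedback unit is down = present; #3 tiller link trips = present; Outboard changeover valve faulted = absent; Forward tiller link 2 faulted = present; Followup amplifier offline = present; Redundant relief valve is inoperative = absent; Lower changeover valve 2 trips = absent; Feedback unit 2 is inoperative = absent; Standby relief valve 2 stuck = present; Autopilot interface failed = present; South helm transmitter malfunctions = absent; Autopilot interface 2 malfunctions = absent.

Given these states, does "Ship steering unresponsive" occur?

Followup chain fails [OR]: #3 tiller link trips=occurs, Redundant relief valve is inoperative=not, Feedback unit is down=occurs, Standby steering pump lost=not → at least one input occurs → occurs.
NFU path inoperative [OR]: Followup chain fails=occurs, Outboard changeover valve faulted=not, Autopilot interface failed=occurs, Primary rudder actuator degraded=occurs → at least one input occurs → occurs.
Port system inoperative [OR]: South helm transmitter malfunctions=not, #2 solenoid block offline=not, Followup amplifier offline=occurs → at least one input occurs → occurs.
Rudder loop fails [AND]: NFU path inoperative=occurs, Port system inoperative=occurs → all inputs occur → occurs.
Starboard system inoperative [AND]: Forward tiller link 2 faulted=occurs, Standby relief valve 2 stuck=occurs, Feedback unit 2 is inoperative=not → not all inputs occur → does not occur.
Pump set unavailable [OR]: Starboard system inoperative=not, Steering pump 2 offline=not, Lower changeover valve 2 trips=not, Autopilot interface 2 malfunctions=not → no input occurs → does not occur.
Ship steering unresponsive [OR]: Rudder loop fails=occurs, Pump set unavailable=not → at least one input occurs → occurs.

Yes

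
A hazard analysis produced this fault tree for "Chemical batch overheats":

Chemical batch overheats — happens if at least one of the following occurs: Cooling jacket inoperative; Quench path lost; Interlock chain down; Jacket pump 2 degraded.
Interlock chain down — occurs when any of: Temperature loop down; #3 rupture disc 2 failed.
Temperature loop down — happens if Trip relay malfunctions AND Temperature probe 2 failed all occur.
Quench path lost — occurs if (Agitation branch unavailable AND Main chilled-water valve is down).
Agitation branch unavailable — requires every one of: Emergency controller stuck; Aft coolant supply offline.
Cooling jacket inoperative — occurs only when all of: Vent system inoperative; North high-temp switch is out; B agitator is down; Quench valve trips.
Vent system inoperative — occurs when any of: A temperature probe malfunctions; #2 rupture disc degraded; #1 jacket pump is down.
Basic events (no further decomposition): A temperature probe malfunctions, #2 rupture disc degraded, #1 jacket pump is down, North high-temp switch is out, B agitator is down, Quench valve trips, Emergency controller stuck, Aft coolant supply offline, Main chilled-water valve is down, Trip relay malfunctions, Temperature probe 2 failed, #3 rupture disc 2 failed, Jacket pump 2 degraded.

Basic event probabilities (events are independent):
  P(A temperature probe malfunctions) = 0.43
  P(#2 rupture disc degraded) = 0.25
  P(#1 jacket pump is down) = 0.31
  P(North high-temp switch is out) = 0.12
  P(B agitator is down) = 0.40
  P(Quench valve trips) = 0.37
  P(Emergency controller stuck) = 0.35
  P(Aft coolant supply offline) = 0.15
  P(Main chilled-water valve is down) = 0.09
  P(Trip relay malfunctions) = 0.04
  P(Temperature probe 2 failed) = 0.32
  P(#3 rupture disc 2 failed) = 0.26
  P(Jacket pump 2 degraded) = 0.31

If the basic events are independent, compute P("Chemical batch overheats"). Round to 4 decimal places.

0.5046

P(Vent system inoperative) [OR] = 1 − (1−0.43) × (1−0.25) × (1−0.31) = 0.705025
P(Cooling jacket inoperative) [AND] = 0.705025 × 0.12 × 0.40 × 0.37 = 0.012521
P(Agitation branch unavailable) [AND] = 0.35 × 0.15 = 0.052500
P(Quench path lost) [AND] = 0.052500 × 0.09 = 0.004725
P(Temperature loop down) [AND] = 0.04 × 0.32 = 0.012800
P(Interlock chain down) [OR] = 1 − (1−0.012800) × (1−0.26) = 0.269472
P(Chemical batch overheats) [OR] = 1 − (1−0.012521) × (1−0.004725) × (1−0.269472) × (1−0.31) = 0.504599
Rounded to 4 decimal places: P(Chemical batch overheats) ≈ 0.5046.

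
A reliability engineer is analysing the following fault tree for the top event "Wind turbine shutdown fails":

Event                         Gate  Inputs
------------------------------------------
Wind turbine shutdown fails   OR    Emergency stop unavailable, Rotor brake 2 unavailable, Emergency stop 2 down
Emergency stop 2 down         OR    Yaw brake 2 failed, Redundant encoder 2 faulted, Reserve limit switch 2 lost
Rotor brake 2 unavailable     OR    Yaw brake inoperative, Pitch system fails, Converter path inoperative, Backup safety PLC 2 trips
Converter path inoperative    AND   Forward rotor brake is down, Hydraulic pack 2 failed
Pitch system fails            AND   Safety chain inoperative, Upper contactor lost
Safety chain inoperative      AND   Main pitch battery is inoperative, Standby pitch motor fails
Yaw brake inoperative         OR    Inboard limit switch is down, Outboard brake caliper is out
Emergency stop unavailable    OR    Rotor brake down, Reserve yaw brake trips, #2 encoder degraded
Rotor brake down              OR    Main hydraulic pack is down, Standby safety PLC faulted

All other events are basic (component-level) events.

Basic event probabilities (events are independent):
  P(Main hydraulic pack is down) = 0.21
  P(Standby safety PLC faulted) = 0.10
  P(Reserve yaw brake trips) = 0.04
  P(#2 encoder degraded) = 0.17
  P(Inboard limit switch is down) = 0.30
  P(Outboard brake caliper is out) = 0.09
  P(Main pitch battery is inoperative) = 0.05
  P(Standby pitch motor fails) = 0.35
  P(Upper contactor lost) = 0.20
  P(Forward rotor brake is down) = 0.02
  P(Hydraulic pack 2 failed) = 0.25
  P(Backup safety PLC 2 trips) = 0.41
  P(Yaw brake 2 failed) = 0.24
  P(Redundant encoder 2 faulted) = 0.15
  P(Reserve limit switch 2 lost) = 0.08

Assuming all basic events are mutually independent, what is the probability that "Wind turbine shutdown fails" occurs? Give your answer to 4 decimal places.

0.8745

P(Rotor brake down) [OR] = 1 − (1−0.21) × (1−0.10) = 0.289000
P(Emergency stop unavailable) [OR] = 1 − (1−0.289000) × (1−0.04) × (1−0.17) = 0.433475
P(Yaw brake inoperative) [OR] = 1 − (1−0.30) × (1−0.09) = 0.363000
P(Safety chain inoperative) [AND] = 0.05 × 0.35 = 0.017500
P(Pitch system fails) [AND] = 0.017500 × 0.20 = 0.003500
P(Converter path inoperative) [AND] = 0.02 × 0.25 = 0.005000
P(Rotor brake 2 unavailable) [OR] = 1 − (1−0.363000) × (1−0.003500) × (1−0.005000) × (1−0.41) = 0.627358
P(Emergency stop 2 down) [OR] = 1 − (1−0.24) × (1−0.15) × (1−0.08) = 0.405680
P(Wind turbine shutdown fails) [OR] = 1 − (1−0.433475) × (1−0.627358) × (1−0.405680) = 0.874533
Rounded to 4 decimal places: P(Wind turbine shutdown fails) ≈ 0.8745.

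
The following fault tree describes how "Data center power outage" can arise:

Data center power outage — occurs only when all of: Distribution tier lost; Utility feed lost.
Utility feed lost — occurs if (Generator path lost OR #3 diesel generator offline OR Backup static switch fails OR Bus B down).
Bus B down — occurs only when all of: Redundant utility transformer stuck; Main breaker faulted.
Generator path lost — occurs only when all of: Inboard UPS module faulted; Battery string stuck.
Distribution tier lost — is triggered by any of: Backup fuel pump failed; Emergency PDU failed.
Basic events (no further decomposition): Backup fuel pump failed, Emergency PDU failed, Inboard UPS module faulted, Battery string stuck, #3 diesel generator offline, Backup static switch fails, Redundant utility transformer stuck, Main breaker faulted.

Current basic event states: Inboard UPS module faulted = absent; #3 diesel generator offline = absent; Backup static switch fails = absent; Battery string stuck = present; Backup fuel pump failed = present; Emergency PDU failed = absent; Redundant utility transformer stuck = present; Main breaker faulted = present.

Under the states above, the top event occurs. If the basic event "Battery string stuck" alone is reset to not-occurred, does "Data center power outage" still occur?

Counterfactual: set "Battery string stuck" to not occurred.
Distribution tier lost [OR]: Backup fuel pump failed=occurs, Emergency PDU failed=not → at least one input occurs → occurs.
Generator path lost [AND]: Inboard UPS module faulted=not, Battery string stuck=not → not all inputs occur → does not occur.
Bus B down [AND]: Redundant utility transformer stuck=occurs, Main breaker faulted=occurs → all inputs occur → occurs.
Utility feed lost [OR]: Generator path lost=not, #3 diesel generator offline=not, Backup static switch fails=not, Bus B down=occurs → at least one input occurs → occurs.
Data center power outage [AND]: Distribution tier lost=occurs, Utility feed lost=occurs → all inputs occur → occurs.

Yes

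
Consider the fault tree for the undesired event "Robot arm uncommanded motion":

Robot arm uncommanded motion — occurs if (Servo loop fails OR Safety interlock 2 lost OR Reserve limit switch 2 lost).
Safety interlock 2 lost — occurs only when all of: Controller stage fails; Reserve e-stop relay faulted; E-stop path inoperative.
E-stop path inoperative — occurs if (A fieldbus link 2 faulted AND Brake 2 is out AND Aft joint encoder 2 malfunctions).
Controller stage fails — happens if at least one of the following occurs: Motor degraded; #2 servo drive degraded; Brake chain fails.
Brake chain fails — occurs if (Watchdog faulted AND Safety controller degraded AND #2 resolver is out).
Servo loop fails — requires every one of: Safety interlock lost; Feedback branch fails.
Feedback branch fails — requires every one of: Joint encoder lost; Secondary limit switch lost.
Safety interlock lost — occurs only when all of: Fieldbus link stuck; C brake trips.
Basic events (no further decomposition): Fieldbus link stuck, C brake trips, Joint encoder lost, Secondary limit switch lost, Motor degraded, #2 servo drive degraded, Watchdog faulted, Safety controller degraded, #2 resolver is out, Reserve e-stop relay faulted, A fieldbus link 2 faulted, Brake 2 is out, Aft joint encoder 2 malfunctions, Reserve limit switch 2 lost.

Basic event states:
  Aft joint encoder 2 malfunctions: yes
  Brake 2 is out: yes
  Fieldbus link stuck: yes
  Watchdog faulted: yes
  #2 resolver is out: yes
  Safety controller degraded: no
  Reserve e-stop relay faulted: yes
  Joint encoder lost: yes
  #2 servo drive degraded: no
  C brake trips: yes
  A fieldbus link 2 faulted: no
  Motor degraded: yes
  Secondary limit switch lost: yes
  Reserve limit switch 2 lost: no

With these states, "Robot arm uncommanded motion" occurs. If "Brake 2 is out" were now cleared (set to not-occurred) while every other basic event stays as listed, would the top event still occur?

Counterfactual: set "Brake 2 is out" to not occurred.
Safety interlock lost [AND]: Fieldbus link stuck=occurs, C brake trips=occurs → all inputs occur → occurs.
Feedback branch fails [AND]: Joint encoder lost=occurs, Secondary limit switch lost=occurs → all inputs occur → occurs.
Servo loop fails [AND]: Safety interlock lost=occurs, Feedback branch fails=occurs → all inputs occur → occurs.
Brake chain fails [AND]: Watchdog faulted=occurs, Safety controller degraded=not, #2 resolver is out=occurs → not all inputs occur → does not occur.
Controller stage fails [OR]: Motor degraded=occurs, #2 servo drive degraded=not, Brake chain fails=not → at least one input occurs → occurs.
E-stop path inoperative [AND]: A fieldbus link 2 faulted=not, Brake 2 is out=not, Aft joint encoder 2 malfunctions=occurs → not all inputs occur → does not occur.
Safety interlock 2 lost [AND]: Controller stage fails=occurs, Reserve e-stop relay faulted=occurs, E-stop path inoperative=not → not all inputs occur → does not occur.
Robot arm uncommanded motion [OR]: Servo loop fails=occurs, Safety interlock 2 lost=not, Reserve limit switch 2 lost=not → at least one input occurs → occurs.

Yes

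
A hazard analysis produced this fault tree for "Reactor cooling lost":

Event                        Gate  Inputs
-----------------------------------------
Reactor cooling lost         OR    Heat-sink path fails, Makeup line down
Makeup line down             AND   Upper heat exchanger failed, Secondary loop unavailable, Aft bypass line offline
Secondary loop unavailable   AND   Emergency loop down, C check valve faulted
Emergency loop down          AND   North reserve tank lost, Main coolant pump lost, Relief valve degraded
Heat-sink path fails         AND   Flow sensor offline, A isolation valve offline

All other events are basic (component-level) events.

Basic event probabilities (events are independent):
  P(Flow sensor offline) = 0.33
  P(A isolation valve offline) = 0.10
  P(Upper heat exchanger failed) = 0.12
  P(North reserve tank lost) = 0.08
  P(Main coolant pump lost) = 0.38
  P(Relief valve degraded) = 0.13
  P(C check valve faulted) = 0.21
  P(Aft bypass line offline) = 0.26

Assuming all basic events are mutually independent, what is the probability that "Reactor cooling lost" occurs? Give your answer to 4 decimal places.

0.0330

P(Heat-sink path fails) [AND] = 0.33 × 0.10 = 0.033000
P(Emergency loop down) [AND] = 0.08 × 0.38 × 0.13 = 0.003952
P(Secondary loop unavailable) [AND] = 0.003952 × 0.21 = 0.000830
P(Makeup line down) [AND] = 0.12 × 0.000830 × 0.26 = 0.000026
P(Reactor cooling lost) [OR] = 1 − (1−0.033000) × (1−0.000026) = 0.033025
Rounded to 4 decimal places: P(Reactor cooling lost) ≈ 0.0330.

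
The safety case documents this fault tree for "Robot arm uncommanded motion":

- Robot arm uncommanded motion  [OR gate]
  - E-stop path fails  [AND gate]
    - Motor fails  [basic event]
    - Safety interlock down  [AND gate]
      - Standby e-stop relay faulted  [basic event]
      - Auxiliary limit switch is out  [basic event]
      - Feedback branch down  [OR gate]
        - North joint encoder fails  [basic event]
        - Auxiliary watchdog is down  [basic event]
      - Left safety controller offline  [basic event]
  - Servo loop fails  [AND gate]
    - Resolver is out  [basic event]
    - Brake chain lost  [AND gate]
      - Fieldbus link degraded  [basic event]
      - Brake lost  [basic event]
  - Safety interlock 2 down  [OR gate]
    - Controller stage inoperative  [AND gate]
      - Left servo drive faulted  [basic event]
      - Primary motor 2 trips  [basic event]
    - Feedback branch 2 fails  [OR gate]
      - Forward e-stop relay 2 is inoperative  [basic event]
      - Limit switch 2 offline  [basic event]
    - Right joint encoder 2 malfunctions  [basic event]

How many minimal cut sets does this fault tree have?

7

Feedback branch down [OR]: union of children's cut sets → 2 cut set(s).
Safety interlock down [AND]: one cut set from each child combined → 1 × 1 × 2 × 1 = 2 cut set(s).
E-stop path fails [AND]: one cut set from each child combined → 1 × 2 = 2 cut set(s).
Brake chain lost [AND]: one cut set from each child combined → 1 × 1 = 1 cut set(s).
Servo loop fails [AND]: one cut set from each child combined → 1 × 1 = 1 cut set(s).
Controller stage inoperative [AND]: one cut set from each child combined → 1 × 1 = 1 cut set(s).
Feedback branch 2 fails [OR]: union of children's cut sets → 2 cut set(s).
Safety interlock 2 down [OR]: union of children's cut sets → 4 cut set(s).
Robot arm uncommanded motion [OR]: union of children's cut sets → 7 cut set(s).
Minimal cut sets: {Auxiliary limit switch is out, Left safety controller offline, Motor fails, North joint encoder fails, Standby e-stop relay faulted}; {Auxiliary limit switch is out, Auxiliary watchdog is down, Left safety controller offline, Motor fails, Standby e-stop relay faulted}; {Brake lost, Fieldbus link degraded, Resolver is out}; {Left servo drive faulted, Primary motor 2 trips}; {Forward e-stop relay 2 is inoperative}; {Limit switch 2 offline}; {Right joint encoder 2 malfunctions}.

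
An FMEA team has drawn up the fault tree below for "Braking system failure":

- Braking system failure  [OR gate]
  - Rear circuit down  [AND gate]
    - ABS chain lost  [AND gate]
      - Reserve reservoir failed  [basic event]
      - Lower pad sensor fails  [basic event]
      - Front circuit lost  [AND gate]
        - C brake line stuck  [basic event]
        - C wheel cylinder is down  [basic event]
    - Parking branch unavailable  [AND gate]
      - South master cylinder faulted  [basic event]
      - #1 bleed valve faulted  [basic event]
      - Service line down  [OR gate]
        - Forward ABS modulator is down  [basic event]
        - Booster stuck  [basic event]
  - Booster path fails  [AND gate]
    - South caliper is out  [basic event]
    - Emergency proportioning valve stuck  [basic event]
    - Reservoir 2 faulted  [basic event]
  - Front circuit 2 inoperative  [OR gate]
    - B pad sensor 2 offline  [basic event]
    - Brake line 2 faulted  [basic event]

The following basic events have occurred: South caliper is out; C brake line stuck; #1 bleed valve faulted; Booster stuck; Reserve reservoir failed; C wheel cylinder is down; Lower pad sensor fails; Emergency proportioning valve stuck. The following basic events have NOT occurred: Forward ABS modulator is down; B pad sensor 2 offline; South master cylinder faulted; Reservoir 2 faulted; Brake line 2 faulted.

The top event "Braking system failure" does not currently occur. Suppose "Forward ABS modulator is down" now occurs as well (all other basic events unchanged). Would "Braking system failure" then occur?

No

Counterfactual: set "Forward ABS modulator is down" to occurred.
Front circuit lost [AND]: C brake line stuck=occurs, C wheel cylinder is down=occurs → all inputs occur → occurs.
ABS chain lost [AND]: Reserve reservoir failed=occurs, Lower pad sensor fails=occurs, Front circuit lost=occurs → all inputs occur → occurs.
Service line down [OR]: Forward ABS modulator is down=occurs, Booster stuck=occurs → at least one input occurs → occurs.
Parking branch unavailable [AND]: South master cylinder faulted=not, #1 bleed valve faulted=occurs, Service line down=occurs → not all inputs occur → does not occur.
Rear circuit down [AND]: ABS chain lost=occurs, Parking branch unavailable=not → not all inputs occur → does not occur.
Booster path fails [AND]: South caliper is out=occurs, Emergency proportioning valve stuck=occurs, Reservoir 2 faulted=not → not all inputs occur → does not occur.
Front circuit 2 inoperative [OR]: B pad sensor 2 offline=not, Brake line 2 faulted=not → no input occurs → does not occur.
Braking system failure [OR]: Rear circuit down=not, Booster path fails=not, Front circuit 2 inoperative=not → no input occurs → does not occur.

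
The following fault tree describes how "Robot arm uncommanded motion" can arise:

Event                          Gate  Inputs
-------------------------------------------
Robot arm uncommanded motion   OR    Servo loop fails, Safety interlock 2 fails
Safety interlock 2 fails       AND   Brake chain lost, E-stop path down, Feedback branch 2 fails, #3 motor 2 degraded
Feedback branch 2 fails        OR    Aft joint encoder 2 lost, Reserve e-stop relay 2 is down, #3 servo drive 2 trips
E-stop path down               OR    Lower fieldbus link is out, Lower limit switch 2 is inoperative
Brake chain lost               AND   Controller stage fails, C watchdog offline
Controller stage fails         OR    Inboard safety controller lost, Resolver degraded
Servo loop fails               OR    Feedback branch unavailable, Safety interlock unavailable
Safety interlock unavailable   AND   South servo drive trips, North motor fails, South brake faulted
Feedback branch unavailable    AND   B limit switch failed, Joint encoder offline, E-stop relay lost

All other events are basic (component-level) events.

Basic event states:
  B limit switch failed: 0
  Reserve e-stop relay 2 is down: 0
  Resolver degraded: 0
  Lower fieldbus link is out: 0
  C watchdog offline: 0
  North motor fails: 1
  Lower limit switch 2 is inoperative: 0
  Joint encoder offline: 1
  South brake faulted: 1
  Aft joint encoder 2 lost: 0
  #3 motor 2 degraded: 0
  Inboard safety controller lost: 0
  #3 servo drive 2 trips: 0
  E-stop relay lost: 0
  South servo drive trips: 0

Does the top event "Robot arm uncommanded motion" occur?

No

Feedback branch unavailable [AND]: B limit switch failed=not, Joint encoder offline=occurs, E-stop relay lost=not → not all inputs occur → does not occur.
Safety interlock unavailable [AND]: South servo drive trips=not, North motor fails=occurs, South brake faulted=occurs → not all inputs occur → does not occur.
Servo loop fails [OR]: Feedback branch unavailable=not, Safety interlock unavailable=not → no input occurs → does not occur.
Controller stage fails [OR]: Inboard safety controller lost=not, Resolver degraded=not → no input occurs → does not occur.
Brake chain lost [AND]: Controller stage fails=not, C watchdog offline=not → not all inputs occur → does not occur.
E-stop path down [OR]: Lower fieldbus link is out=not, Lower limit switch 2 is inoperative=not → no input occurs → does not occur.
Feedback branch 2 fails [OR]: Aft joint encoder 2 lost=not, Reserve e-stop relay 2 is down=not, #3 servo drive 2 trips=not → no input occurs → does not occur.
Safety interlock 2 fails [AND]: Brake chain lost=not, E-stop path down=not, Feedback branch 2 fails=not, #3 motor 2 degraded=not → not all inputs occur → does not occur.
Robot arm uncommanded motion [OR]: Servo loop fails=not, Safety interlock 2 fails=not → no input occurs → does not occur.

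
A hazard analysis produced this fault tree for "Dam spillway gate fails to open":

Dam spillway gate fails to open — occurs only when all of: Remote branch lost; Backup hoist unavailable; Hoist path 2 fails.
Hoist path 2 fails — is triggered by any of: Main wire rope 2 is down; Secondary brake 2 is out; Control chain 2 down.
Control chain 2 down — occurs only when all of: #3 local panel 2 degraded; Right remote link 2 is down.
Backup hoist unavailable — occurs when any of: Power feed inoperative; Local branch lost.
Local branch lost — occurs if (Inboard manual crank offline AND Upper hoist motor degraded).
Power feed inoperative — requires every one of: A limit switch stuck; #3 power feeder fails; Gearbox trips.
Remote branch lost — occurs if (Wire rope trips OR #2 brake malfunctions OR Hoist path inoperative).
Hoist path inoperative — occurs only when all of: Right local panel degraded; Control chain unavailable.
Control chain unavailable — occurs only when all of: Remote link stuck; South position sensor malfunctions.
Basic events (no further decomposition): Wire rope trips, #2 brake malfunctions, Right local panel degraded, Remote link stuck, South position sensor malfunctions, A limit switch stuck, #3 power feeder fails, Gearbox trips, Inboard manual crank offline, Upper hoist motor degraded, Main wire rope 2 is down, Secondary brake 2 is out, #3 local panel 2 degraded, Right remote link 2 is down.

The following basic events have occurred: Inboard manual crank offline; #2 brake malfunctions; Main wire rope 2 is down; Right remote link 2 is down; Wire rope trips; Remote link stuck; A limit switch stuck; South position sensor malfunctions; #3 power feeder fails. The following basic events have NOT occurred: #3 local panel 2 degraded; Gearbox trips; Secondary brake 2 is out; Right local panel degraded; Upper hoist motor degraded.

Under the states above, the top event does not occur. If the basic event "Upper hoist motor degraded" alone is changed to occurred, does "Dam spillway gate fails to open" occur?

Yes

Counterfactual: set "Upper hoist motor degraded" to occurred.
Control chain unavailable [AND]: Remote link stuck=occurs, South position sensor malfunctions=occurs → all inputs occur → occurs.
Hoist path inoperative [AND]: Right local panel degraded=not, Control chain unavailable=occurs → not all inputs occur → does not occur.
Remote branch lost [OR]: Wire rope trips=occurs, #2 brake malfunctions=occurs, Hoist path inoperative=not → at least one input occurs → occurs.
Power feed inoperative [AND]: A limit switch stuck=occurs, #3 power feeder fails=occurs, Gearbox trips=not → not all inputs occur → does not occur.
Local branch lost [AND]: Inboard manual crank offline=occurs, Upper hoist motor degraded=occurs → all inputs occur → occurs.
Backup hoist unavailable [OR]: Power feed inoperative=not, Local branch lost=occurs → at least one input occurs → occurs.
Control chain 2 down [AND]: #3 local panel 2 degraded=not, Right remote link 2 is down=occurs → not all inputs occur → does not occur.
Hoist path 2 fails [OR]: Main wire rope 2 is down=occurs, Secondary brake 2 is out=not, Control chain 2 down=not → at least one input occurs → occurs.
Dam spillway gate fails to open [AND]: Remote branch lost=occurs, Backup hoist unavailable=occurs, Hoist path 2 fails=occurs → all inputs occur → occurs.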